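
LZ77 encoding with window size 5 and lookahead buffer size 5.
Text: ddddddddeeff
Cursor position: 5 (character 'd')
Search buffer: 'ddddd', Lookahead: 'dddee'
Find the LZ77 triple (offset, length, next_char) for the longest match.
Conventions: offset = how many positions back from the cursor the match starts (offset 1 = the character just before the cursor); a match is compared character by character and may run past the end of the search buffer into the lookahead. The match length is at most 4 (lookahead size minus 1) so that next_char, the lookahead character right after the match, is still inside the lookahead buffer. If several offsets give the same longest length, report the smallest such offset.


Try each offset into the search buffer:
  offset=1 (pos 4, char 'd'): match length 3
  offset=2 (pos 3, char 'd'): match length 3
  offset=3 (pos 2, char 'd'): match length 3
  offset=4 (pos 1, char 'd'): match length 3
  offset=5 (pos 0, char 'd'): match length 3
Longest match has length 3, found at offsets 1, 2, 3, 4, 5; take the smallest, offset 1.
next_char = character at position 5 + 3 = 8 -> 'e'

Best match: offset=1, length=3 (matching 'ddd' starting at position 4)
LZ77 triple: (1, 3, 'e')


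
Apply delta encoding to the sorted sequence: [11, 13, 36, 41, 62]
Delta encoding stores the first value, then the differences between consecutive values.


First value: 11
Deltas:
  13 - 11 = 2
  36 - 13 = 23
  41 - 36 = 5
  62 - 41 = 21


Delta encoded: [11, 2, 23, 5, 21]


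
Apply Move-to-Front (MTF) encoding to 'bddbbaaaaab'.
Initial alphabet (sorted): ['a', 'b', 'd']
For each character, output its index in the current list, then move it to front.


MTF encoding:
'b': index 1 in ['a', 'b', 'd'] -> ['b', 'a', 'd']
'd': index 2 in ['b', 'a', 'd'] -> ['d', 'b', 'a']
'd': index 0 in ['d', 'b', 'a'] -> ['d', 'b', 'a']
'b': index 1 in ['d', 'b', 'a'] -> ['b', 'd', 'a']
'b': index 0 in ['b', 'd', 'a'] -> ['b', 'd', 'a']
'a': index 2 in ['b', 'd', 'a'] -> ['a', 'b', 'd']
'a': index 0 in ['a', 'b', 'd'] -> ['a', 'b', 'd']
'a': index 0 in ['a', 'b', 'd'] -> ['a', 'b', 'd']
'a': index 0 in ['a', 'b', 'd'] -> ['a', 'b', 'd']
'a': index 0 in ['a', 'b', 'd'] -> ['a', 'b', 'd']
'b': index 1 in ['a', 'b', 'd'] -> ['b', 'a', 'd']


Output: [1, 2, 0, 1, 0, 2, 0, 0, 0, 0, 1]


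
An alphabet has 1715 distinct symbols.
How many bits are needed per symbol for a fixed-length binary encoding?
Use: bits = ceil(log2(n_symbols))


log2(1715) = 10.744
Bracket: 2^10 = 1024 < 1715 <= 2^11 = 2048
So ceil(log2(1715)) = 11

bits = ceil(log2(1715)) = ceil(10.744) = 11 bits


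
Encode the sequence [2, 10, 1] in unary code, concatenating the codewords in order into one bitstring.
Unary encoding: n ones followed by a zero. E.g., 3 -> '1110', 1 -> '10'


Encode each number as n ones followed by a terminating 0:
  2 -> 110 (3 bits)
  10 -> 11111111110 (11 bits)
  1 -> 10 (2 bits)
Total length = 3 + 11 + 2 = 16 bits.

Unary([2, 10, 1]) = 1101111111111010 (16 bits)


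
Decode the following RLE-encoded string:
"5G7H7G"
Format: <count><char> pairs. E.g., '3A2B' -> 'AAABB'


Expanding each <count><char> pair:
  5G -> 'GGGGG'
  7H -> 'HHHHHHH'
  7G -> 'GGGGGGG'

Decoded = GGGGGHHHHHHHGGGGGGG


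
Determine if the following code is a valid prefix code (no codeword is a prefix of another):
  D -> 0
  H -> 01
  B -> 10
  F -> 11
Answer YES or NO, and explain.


Checking each pair (does one codeword prefix another?):
  D='0' vs H='01': prefix -- VIOLATION

NO -- this is NOT a valid prefix code. D (0) is a prefix of H (01).


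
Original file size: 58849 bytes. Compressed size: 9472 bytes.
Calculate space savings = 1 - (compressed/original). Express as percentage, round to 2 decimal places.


ratio = compressed/original = 9472/58849 = 0.160954
savings = 1 - ratio = 1 - 0.160954 = 0.839046
as a percentage: 0.839046 * 100 = 83.9%

Space savings = 1 - 9472/58849 = 83.9%


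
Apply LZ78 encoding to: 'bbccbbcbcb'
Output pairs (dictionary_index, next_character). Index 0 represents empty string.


LZ78 encoding steps:
Dictionary: {0: ''}
Step 1: w='' (idx 0), next='b' -> output (0, 'b'), add 'b' as idx 1
Step 2: w='b' (idx 1), next='c' -> output (1, 'c'), add 'bc' as idx 2
Step 3: w='' (idx 0), next='c' -> output (0, 'c'), add 'c' as idx 3
Step 4: w='b' (idx 1), next='b' -> output (1, 'b'), add 'bb' as idx 4
Step 5: w='c' (idx 3), next='b' -> output (3, 'b'), add 'cb' as idx 5
Step 6: w='cb' (idx 5), end of input -> output (5, '')


Encoded: [(0, 'b'), (1, 'c'), (0, 'c'), (1, 'b'), (3, 'b'), (5, '')]


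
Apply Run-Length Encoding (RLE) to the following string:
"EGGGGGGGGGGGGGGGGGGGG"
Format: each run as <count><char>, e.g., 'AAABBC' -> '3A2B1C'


Scanning runs left to right:
  i=0: run of 'E' x 1 -> '1E'
  i=1: run of 'G' x 20 -> '20G'

RLE = 1E20G


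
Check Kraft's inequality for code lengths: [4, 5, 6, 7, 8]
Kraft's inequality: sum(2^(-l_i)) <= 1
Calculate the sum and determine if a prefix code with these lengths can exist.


Sum = 2^(-4) + 2^(-5) + 2^(-6) + 2^(-7) + 2^(-8)
    = 0.0625 + 0.03125 + 0.015625 + 0.0078125 + 0.00390625
    = 31/256 = 0.12109375
Since 0.12109375 <= 1, Kraft's inequality IS satisfied.
A prefix code with these lengths CAN exist.

Kraft sum = 0.12109375. Satisfied.


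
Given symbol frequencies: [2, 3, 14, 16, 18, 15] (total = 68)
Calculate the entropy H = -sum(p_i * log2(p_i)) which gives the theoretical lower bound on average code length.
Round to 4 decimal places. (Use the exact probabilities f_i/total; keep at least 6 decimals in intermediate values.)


Per-symbol terms -p_i * log2(p_i) with p_i = f_i/68:
  p = 2/68 = 0.029412: log2(p) = -5.087463, -p*log2(p) = 0.149631
  p = 3/68 = 0.044118: log2(p) = -4.502500, -p*log2(p) = 0.198640
  p = 14/68 = 0.205882: log2(p) = -2.280108, -p*log2(p) = 0.469434
  p = 16/68 = 0.235294: log2(p) = -2.087463, -p*log2(p) = 0.491168
  p = 18/68 = 0.264706: log2(p) = -1.917538, -p*log2(p) = 0.507584
  p = 15/68 = 0.220588: log2(p) = -2.180572, -p*log2(p) = 0.481009
H = 0.149631 + 0.198640 + 0.469434 + 0.491168 + 0.507584 + 0.481009 = 2.297466

H = 2.2975 bits/symbol


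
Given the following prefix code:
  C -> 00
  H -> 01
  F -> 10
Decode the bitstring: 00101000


Decoding step by step:
Bits 00 -> C
Bits 10 -> F
Bits 10 -> F
Bits 00 -> C


Decoded message: CFFC


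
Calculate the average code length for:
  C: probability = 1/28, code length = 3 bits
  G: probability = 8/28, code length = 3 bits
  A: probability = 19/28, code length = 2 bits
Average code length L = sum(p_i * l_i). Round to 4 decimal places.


Weighted contributions p_i * l_i:
  C: (1/28) * 3 = 3/28
  G: (8/28) * 3 = 24/28
  A: (19/28) * 2 = 38/28
Sum = (3 + 24 + 38)/28 = 65/28

L = 65/28 = 2.3214 bits/symbol


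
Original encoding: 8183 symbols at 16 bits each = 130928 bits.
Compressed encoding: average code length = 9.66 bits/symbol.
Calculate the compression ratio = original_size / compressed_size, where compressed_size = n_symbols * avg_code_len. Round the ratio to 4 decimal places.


original_size = n_symbols * orig_bits = 8183 * 16 = 130928 bits
compressed_size = n_symbols * avg_code_len = 8183 * 9.66 = 79047.78 bits
ratio = original_size / compressed_size = 130928 / 79047.78 = 1.6563

Compression ratio = 1.6563


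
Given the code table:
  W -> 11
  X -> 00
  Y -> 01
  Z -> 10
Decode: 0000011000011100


Decoding:
00 -> X
00 -> X
01 -> Y
10 -> Z
00 -> X
01 -> Y
11 -> W
00 -> X


Result: XXYZXYWX


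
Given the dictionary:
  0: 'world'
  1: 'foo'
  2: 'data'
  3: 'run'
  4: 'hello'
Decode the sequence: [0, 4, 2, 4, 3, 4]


Look up each index in the dictionary:
  0 -> 'world'
  4 -> 'hello'
  2 -> 'data'
  4 -> 'hello'
  3 -> 'run'
  4 -> 'hello'

Decoded: "world hello data hello run hello"


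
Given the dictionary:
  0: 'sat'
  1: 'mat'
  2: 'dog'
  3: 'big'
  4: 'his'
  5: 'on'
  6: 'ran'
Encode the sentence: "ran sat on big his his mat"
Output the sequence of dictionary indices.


Look up each word in the dictionary:
  'ran' -> 6
  'sat' -> 0
  'on' -> 5
  'big' -> 3
  'his' -> 4
  'his' -> 4
  'mat' -> 1

Encoded: [6, 0, 5, 3, 4, 4, 1]


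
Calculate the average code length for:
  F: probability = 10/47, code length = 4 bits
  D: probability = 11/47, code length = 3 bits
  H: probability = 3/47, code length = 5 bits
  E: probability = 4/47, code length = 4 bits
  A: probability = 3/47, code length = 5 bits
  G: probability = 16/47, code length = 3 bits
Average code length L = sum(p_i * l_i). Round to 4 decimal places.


Weighted contributions p_i * l_i:
  F: (10/47) * 4 = 40/47
  D: (11/47) * 3 = 33/47
  H: (3/47) * 5 = 15/47
  E: (4/47) * 4 = 16/47
  A: (3/47) * 5 = 15/47
  G: (16/47) * 3 = 48/47
Sum = (40 + 33 + 15 + 16 + 15 + 48)/47 = 167/47

L = 167/47 = 3.5532 bits/symbol


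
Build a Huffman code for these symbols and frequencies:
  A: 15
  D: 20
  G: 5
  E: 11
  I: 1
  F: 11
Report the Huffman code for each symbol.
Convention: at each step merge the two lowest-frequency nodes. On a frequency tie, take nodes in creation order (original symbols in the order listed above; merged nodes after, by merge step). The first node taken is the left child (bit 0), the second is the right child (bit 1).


Huffman tree construction:
Step 1: Merge I(1) + G(5) = 6
Step 2: Merge (I+G)(6) + E(11) = 17
Step 3: Merge F(11) + A(15) = 26
Step 4: Merge ((I+G)+E)(17) + D(20) = 37
Step 5: Merge (F+A)(26) + (((I+G)+E)+D)(37) = 63
Read each symbol's code off the tree from the root (left child = 0, right child = 1).

Codes:
  A: 01 (length 2)
  D: 11 (length 2)
  G: 1001 (length 4)
  E: 101 (length 3)
  I: 1000 (length 4)
  F: 00 (length 2)
Average code length: 149/63 = 2.3651 bits/symbol


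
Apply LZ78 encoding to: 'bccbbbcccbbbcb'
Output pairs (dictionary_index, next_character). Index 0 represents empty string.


LZ78 encoding steps:
Dictionary: {0: ''}
Step 1: w='' (idx 0), next='b' -> output (0, 'b'), add 'b' as idx 1
Step 2: w='' (idx 0), next='c' -> output (0, 'c'), add 'c' as idx 2
Step 3: w='c' (idx 2), next='b' -> output (2, 'b'), add 'cb' as idx 3
Step 4: w='b' (idx 1), next='b' -> output (1, 'b'), add 'bb' as idx 4
Step 5: w='c' (idx 2), next='c' -> output (2, 'c'), add 'cc' as idx 5
Step 6: w='cb' (idx 3), next='b' -> output (3, 'b'), add 'cbb' as idx 6
Step 7: w='b' (idx 1), next='c' -> output (1, 'c'), add 'bc' as idx 7
Step 8: w='b' (idx 1), end of input -> output (1, '')


Encoded: [(0, 'b'), (0, 'c'), (2, 'b'), (1, 'b'), (2, 'c'), (3, 'b'), (1, 'c'), (1, '')]


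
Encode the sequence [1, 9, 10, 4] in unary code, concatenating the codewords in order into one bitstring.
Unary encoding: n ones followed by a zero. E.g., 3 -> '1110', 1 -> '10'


Encode each number as n ones followed by a terminating 0:
  1 -> 10 (2 bits)
  9 -> 1111111110 (10 bits)
  10 -> 11111111110 (11 bits)
  4 -> 11110 (5 bits)
Total length = 2 + 10 + 11 + 5 = 28 bits.

Unary([1, 9, 10, 4]) = 1011111111101111111111011110 (28 bits)


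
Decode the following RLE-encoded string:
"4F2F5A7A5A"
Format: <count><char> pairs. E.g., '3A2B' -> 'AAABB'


Expanding each <count><char> pair:
  4F -> 'FFFF'
  2F -> 'FF'
  5A -> 'AAAAA'
  7A -> 'AAAAAAA'
  5A -> 'AAAAA'

Decoded = FFFFFFAAAAAAAAAAAAAAAAA


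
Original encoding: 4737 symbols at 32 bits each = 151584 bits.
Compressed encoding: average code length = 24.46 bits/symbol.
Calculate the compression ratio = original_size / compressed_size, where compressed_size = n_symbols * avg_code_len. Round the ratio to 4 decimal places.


original_size = n_symbols * orig_bits = 4737 * 32 = 151584 bits
compressed_size = n_symbols * avg_code_len = 4737 * 24.46 = 115867.02 bits
ratio = original_size / compressed_size = 151584 / 115867.02 = 1.3083

Compression ratio = 1.3083


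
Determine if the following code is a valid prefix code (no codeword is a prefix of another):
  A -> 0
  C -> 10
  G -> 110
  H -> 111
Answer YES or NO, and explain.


Checking each pair (does one codeword prefix another?):
  A='0' vs C='10': no prefix
  A='0' vs G='110': no prefix
  A='0' vs H='111': no prefix
  C='10' vs A='0': no prefix
  C='10' vs G='110': no prefix
  C='10' vs H='111': no prefix
  G='110' vs A='0': no prefix
  G='110' vs C='10': no prefix
  G='110' vs H='111': no prefix
  H='111' vs A='0': no prefix
  H='111' vs C='10': no prefix
  H='111' vs G='110': no prefix
No violation found over all pairs.

YES -- this is a valid prefix code. No codeword is a prefix of any other codeword.


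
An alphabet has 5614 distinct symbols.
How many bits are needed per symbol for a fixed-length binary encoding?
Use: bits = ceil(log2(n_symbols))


log2(5614) = 12.4548
Bracket: 2^12 = 4096 < 5614 <= 2^13 = 8192
So ceil(log2(5614)) = 13

bits = ceil(log2(5614)) = ceil(12.4548) = 13 bits


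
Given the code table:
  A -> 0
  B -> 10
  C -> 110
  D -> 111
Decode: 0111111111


Decoding:
0 -> A
111 -> D
111 -> D
111 -> D


Result: ADDD


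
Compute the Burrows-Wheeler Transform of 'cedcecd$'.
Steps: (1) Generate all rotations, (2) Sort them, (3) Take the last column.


Rotations (sorted):
  0: $cedcecd -> last char: d
  1: cd$cedce -> last char: e
  2: cecd$ced -> last char: d
  3: cedcecd$ -> last char: $
  4: d$cedcec -> last char: c
  5: dcecd$ce -> last char: e
  6: ecd$cedc -> last char: c
  7: edcecd$c -> last char: c


BWT = ded$cecc


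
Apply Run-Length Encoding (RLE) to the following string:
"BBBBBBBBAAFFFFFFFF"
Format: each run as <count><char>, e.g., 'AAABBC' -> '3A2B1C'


Scanning runs left to right:
  i=0: run of 'B' x 8 -> '8B'
  i=8: run of 'A' x 2 -> '2A'
  i=10: run of 'F' x 8 -> '8F'

RLE = 8B2A8F


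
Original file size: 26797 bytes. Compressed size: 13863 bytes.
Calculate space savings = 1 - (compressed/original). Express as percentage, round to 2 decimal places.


ratio = compressed/original = 13863/26797 = 0.517334
savings = 1 - ratio = 1 - 0.517334 = 0.482666
as a percentage: 0.482666 * 100 = 48.27%

Space savings = 1 - 13863/26797 = 48.27%


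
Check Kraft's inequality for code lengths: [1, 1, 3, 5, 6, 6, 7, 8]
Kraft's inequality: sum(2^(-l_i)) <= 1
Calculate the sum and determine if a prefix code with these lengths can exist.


Sum = 2^(-1) + 2^(-1) + 2^(-3) + 2^(-5) + 2^(-6) + 2^(-6) + 2^(-7) + 2^(-8)
    = 0.5 + 0.5 + 0.125 + 0.03125 + 0.015625 + 0.015625 + 0.0078125 + 0.00390625
    = 307/256 = 1.19921875
Since 1.19921875 > 1, Kraft's inequality is NOT satisfied.
A prefix code with these lengths CANNOT exist.

Kraft sum = 1.19921875. Not satisfied.


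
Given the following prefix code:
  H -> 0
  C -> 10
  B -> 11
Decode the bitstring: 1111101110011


Decoding step by step:
Bits 11 -> B
Bits 11 -> B
Bits 10 -> C
Bits 11 -> B
Bits 10 -> C
Bits 0 -> H
Bits 11 -> B


Decoded message: BBCBCHB


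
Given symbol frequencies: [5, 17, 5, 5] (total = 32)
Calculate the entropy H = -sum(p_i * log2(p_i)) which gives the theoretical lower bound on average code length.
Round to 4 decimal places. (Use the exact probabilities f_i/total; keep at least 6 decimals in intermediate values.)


Per-symbol terms -p_i * log2(p_i) with p_i = f_i/32:
  p = 5/32 = 0.156250: log2(p) = -2.678072, -p*log2(p) = 0.418449
  p = 17/32 = 0.531250: log2(p) = -0.912537, -p*log2(p) = 0.484785
  p = 5/32 = 0.156250: log2(p) = -2.678072, -p*log2(p) = 0.418449
  p = 5/32 = 0.156250: log2(p) = -2.678072, -p*log2(p) = 0.418449
H = 0.418449 + 0.484785 + 0.418449 + 0.418449 = 1.740132

H = 1.7401 bits/symbol


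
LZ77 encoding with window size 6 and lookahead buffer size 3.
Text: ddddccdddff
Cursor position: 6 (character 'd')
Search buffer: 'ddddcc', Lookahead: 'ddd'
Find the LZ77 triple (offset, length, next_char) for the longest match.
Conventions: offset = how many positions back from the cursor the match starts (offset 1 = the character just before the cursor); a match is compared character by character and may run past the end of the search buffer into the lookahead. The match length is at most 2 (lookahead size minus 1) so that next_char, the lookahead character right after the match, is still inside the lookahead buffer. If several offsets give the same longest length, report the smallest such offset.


Try each offset into the search buffer:
  offset=1 (pos 5, char 'c'): match length 0
  offset=2 (pos 4, char 'c'): match length 0
  offset=3 (pos 3, char 'd'): match length 1
  offset=4 (pos 2, char 'd'): match length 2
  offset=5 (pos 1, char 'd'): match length 2
  offset=6 (pos 0, char 'd'): match length 2
Longest match has length 2, found at offsets 4, 5, 6; take the smallest, offset 4.
next_char = character at position 6 + 2 = 8 -> 'd'

Best match: offset=4, length=2 (matching 'dd' starting at position 2)
LZ77 triple: (4, 2, 'd')


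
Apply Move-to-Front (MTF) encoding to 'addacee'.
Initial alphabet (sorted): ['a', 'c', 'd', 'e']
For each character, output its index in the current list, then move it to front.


MTF encoding:
'a': index 0 in ['a', 'c', 'd', 'e'] -> ['a', 'c', 'd', 'e']
'd': index 2 in ['a', 'c', 'd', 'e'] -> ['d', 'a', 'c', 'e']
'd': index 0 in ['d', 'a', 'c', 'e'] -> ['d', 'a', 'c', 'e']
'a': index 1 in ['d', 'a', 'c', 'e'] -> ['a', 'd', 'c', 'e']
'c': index 2 in ['a', 'd', 'c', 'e'] -> ['c', 'a', 'd', 'e']
'e': index 3 in ['c', 'a', 'd', 'e'] -> ['e', 'c', 'a', 'd']
'e': index 0 in ['e', 'c', 'a', 'd'] -> ['e', 'c', 'a', 'd']


Output: [0, 2, 0, 1, 2, 3, 0]


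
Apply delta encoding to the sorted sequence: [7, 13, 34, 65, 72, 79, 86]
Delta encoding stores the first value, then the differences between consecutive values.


First value: 7
Deltas:
  13 - 7 = 6
  34 - 13 = 21
  65 - 34 = 31
  72 - 65 = 7
  79 - 72 = 7
  86 - 79 = 7


Delta encoded: [7, 6, 21, 31, 7, 7, 7]


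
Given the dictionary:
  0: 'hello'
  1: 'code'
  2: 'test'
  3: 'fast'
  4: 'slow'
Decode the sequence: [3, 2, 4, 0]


Look up each index in the dictionary:
  3 -> 'fast'
  2 -> 'test'
  4 -> 'slow'
  0 -> 'hello'

Decoded: "fast test slow hello"


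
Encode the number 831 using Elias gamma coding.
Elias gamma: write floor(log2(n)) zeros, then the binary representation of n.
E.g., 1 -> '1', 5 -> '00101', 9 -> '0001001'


num_bits = floor(log2(831)) + 1 = 10
leading_zeros = num_bits - 1 = 9
binary(831) = 1100111111

Elias gamma(831) = '000000000' + '1100111111' = 0000000001100111111 (19 bits)


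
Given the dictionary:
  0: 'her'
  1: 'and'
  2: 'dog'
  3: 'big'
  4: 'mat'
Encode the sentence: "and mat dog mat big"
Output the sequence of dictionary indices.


Look up each word in the dictionary:
  'and' -> 1
  'mat' -> 4
  'dog' -> 2
  'mat' -> 4
  'big' -> 3

Encoded: [1, 4, 2, 4, 3]


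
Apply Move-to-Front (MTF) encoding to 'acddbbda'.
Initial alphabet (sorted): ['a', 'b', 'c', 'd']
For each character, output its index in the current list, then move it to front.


MTF encoding:
'a': index 0 in ['a', 'b', 'c', 'd'] -> ['a', 'b', 'c', 'd']
'c': index 2 in ['a', 'b', 'c', 'd'] -> ['c', 'a', 'b', 'd']
'd': index 3 in ['c', 'a', 'b', 'd'] -> ['d', 'c', 'a', 'b']
'd': index 0 in ['d', 'c', 'a', 'b'] -> ['d', 'c', 'a', 'b']
'b': index 3 in ['d', 'c', 'a', 'b'] -> ['b', 'd', 'c', 'a']
'b': index 0 in ['b', 'd', 'c', 'a'] -> ['b', 'd', 'c', 'a']
'd': index 1 in ['b', 'd', 'c', 'a'] -> ['d', 'b', 'c', 'a']
'a': index 3 in ['d', 'b', 'c', 'a'] -> ['a', 'd', 'b', 'c']


Output: [0, 2, 3, 0, 3, 0, 1, 3]


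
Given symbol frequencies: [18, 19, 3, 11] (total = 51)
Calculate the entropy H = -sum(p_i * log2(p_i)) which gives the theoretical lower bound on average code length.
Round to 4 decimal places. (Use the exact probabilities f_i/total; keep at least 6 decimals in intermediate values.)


Per-symbol terms -p_i * log2(p_i) with p_i = f_i/51:
  p = 18/51 = 0.352941: log2(p) = -1.502500, -p*log2(p) = 0.530294
  p = 19/51 = 0.372549: log2(p) = -1.424498, -p*log2(p) = 0.530695
  p = 3/51 = 0.058824: log2(p) = -4.087463, -p*log2(p) = 0.240439
  p = 11/51 = 0.215686: log2(p) = -2.212994, -p*log2(p) = 0.477312
H = 0.530294 + 0.530695 + 0.240439 + 0.477312 = 1.778740

H = 1.7787 bits/symbol


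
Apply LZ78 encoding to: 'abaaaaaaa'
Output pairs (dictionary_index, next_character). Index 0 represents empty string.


LZ78 encoding steps:
Dictionary: {0: ''}
Step 1: w='' (idx 0), next='a' -> output (0, 'a'), add 'a' as idx 1
Step 2: w='' (idx 0), next='b' -> output (0, 'b'), add 'b' as idx 2
Step 3: w='a' (idx 1), next='a' -> output (1, 'a'), add 'aa' as idx 3
Step 4: w='aa' (idx 3), next='a' -> output (3, 'a'), add 'aaa' as idx 4
Step 5: w='aa' (idx 3), end of input -> output (3, '')


Encoded: [(0, 'a'), (0, 'b'), (1, 'a'), (3, 'a'), (3, '')]


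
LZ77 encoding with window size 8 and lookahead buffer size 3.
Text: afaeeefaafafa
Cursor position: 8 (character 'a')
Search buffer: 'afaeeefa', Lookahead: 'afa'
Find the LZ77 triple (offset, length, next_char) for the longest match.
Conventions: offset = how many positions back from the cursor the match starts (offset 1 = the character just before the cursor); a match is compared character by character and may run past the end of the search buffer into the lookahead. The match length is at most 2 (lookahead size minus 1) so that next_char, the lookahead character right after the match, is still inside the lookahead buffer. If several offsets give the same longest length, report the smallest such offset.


Try each offset into the search buffer:
  offset=1 (pos 7, char 'a'): match length 1
  offset=2 (pos 6, char 'f'): match length 0
  offset=3 (pos 5, char 'e'): match length 0
  offset=4 (pos 4, char 'e'): match length 0
  offset=5 (pos 3, char 'e'): match length 0
  offset=6 (pos 2, char 'a'): match length 1
  offset=7 (pos 1, char 'f'): match length 0
  offset=8 (pos 0, char 'a'): match length 2
Longest match has length 2 at offset 8.
next_char = character at position 8 + 2 = 10 -> 'a'

Best match: offset=8, length=2 (matching 'af' starting at position 0)
LZ77 triple: (8, 2, 'a')


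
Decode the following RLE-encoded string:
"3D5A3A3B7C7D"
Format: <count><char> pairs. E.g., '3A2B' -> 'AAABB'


Expanding each <count><char> pair:
  3D -> 'DDD'
  5A -> 'AAAAA'
  3A -> 'AAA'
  3B -> 'BBB'
  7C -> 'CCCCCCC'
  7D -> 'DDDDDDD'

Decoded = DDDAAAAAAAABBBCCCCCCCDDDDDDD


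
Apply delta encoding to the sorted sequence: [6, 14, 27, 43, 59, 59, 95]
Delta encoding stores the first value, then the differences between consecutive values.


First value: 6
Deltas:
  14 - 6 = 8
  27 - 14 = 13
  43 - 27 = 16
  59 - 43 = 16
  59 - 59 = 0
  95 - 59 = 36


Delta encoded: [6, 8, 13, 16, 16, 0, 36]


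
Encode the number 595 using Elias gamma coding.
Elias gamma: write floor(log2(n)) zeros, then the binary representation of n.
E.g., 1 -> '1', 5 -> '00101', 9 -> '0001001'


num_bits = floor(log2(595)) + 1 = 10
leading_zeros = num_bits - 1 = 9
binary(595) = 1001010011

Elias gamma(595) = '000000000' + '1001010011' = 0000000001001010011 (19 bits)


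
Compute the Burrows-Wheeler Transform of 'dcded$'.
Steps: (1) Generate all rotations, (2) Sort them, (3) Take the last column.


Rotations (sorted):
  0: $dcded -> last char: d
  1: cded$d -> last char: d
  2: d$dcde -> last char: e
  3: dcded$ -> last char: $
  4: ded$dc -> last char: c
  5: ed$dcd -> last char: d


BWT = dde$cd


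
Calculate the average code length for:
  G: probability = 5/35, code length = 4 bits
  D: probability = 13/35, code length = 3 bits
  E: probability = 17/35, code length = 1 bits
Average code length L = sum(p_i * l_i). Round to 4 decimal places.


Weighted contributions p_i * l_i:
  G: (5/35) * 4 = 20/35
  D: (13/35) * 3 = 39/35
  E: (17/35) * 1 = 17/35
Sum = (20 + 39 + 17)/35 = 76/35

L = 76/35 = 2.1714 bits/symbol


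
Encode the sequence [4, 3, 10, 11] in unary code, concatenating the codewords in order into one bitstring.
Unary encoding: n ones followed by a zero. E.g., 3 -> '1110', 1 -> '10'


Encode each number as n ones followed by a terminating 0:
  4 -> 11110 (5 bits)
  3 -> 1110 (4 bits)
  10 -> 11111111110 (11 bits)
  11 -> 111111111110 (12 bits)
Total length = 5 + 4 + 11 + 12 = 32 bits.

Unary([4, 3, 10, 11]) = 11110111011111111110111111111110 (32 bits)


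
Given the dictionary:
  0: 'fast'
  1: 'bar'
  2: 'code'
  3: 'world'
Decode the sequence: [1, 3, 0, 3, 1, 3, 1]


Look up each index in the dictionary:
  1 -> 'bar'
  3 -> 'world'
  0 -> 'fast'
  3 -> 'world'
  1 -> 'bar'
  3 -> 'world'
  1 -> 'bar'

Decoded: "bar world fast world bar world bar"


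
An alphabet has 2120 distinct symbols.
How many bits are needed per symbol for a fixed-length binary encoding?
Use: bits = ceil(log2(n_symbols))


log2(2120) = 11.0498
Bracket: 2^11 = 2048 < 2120 <= 2^12 = 4096
So ceil(log2(2120)) = 12

bits = ceil(log2(2120)) = ceil(11.0498) = 12 bits


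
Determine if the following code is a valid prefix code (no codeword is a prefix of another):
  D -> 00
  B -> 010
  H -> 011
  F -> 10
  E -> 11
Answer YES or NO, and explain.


Checking each pair (does one codeword prefix another?):
  D='00' vs B='010': no prefix
  D='00' vs H='011': no prefix
  D='00' vs F='10': no prefix
  D='00' vs E='11': no prefix
  B='010' vs D='00': no prefix
  B='010' vs H='011': no prefix
  B='010' vs F='10': no prefix
  B='010' vs E='11': no prefix
  H='011' vs D='00': no prefix
  H='011' vs B='010': no prefix
  H='011' vs F='10': no prefix
  H='011' vs E='11': no prefix
  F='10' vs D='00': no prefix
  F='10' vs B='010': no prefix
  F='10' vs H='011': no prefix
  F='10' vs E='11': no prefix
  E='11' vs D='00': no prefix
  E='11' vs B='010': no prefix
  E='11' vs H='011': no prefix
  E='11' vs F='10': no prefix
No violation found over all pairs.

YES -- this is a valid prefix code. No codeword is a prefix of any other codeword.


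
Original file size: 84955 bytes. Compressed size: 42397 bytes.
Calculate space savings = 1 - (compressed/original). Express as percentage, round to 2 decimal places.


ratio = compressed/original = 42397/84955 = 0.499052
savings = 1 - ratio = 1 - 0.499052 = 0.500948
as a percentage: 0.500948 * 100 = 50.09%

Space savings = 1 - 42397/84955 = 50.09%


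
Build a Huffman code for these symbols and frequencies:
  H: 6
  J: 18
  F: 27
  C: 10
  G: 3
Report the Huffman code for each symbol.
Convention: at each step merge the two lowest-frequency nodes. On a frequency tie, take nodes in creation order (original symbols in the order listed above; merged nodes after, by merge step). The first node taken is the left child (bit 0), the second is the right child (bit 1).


Huffman tree construction:
Step 1: Merge G(3) + H(6) = 9
Step 2: Merge (G+H)(9) + C(10) = 19
Step 3: Merge J(18) + ((G+H)+C)(19) = 37
Step 4: Merge F(27) + (J+((G+H)+C))(37) = 64
Read each symbol's code off the tree from the root (left child = 0, right child = 1).

Codes:
  H: 1101 (length 4)
  J: 10 (length 2)
  F: 0 (length 1)
  C: 111 (length 3)
  G: 1100 (length 4)
Average code length: 129/64 = 2.0156 bits/symbol


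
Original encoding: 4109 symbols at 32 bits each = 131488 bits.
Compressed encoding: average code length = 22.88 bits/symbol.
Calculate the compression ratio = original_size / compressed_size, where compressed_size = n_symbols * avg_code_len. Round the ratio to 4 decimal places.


original_size = n_symbols * orig_bits = 4109 * 32 = 131488 bits
compressed_size = n_symbols * avg_code_len = 4109 * 22.88 = 94013.92 bits
ratio = original_size / compressed_size = 131488 / 94013.92 = 1.3986

Compression ratio = 1.3986


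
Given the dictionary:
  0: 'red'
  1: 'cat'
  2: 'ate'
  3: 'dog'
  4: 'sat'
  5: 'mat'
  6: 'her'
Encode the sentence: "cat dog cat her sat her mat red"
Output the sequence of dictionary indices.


Look up each word in the dictionary:
  'cat' -> 1
  'dog' -> 3
  'cat' -> 1
  'her' -> 6
  'sat' -> 4
  'her' -> 6
  'mat' -> 5
  'red' -> 0

Encoded: [1, 3, 1, 6, 4, 6, 5, 0]


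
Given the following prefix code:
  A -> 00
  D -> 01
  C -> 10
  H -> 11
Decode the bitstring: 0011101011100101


Decoding step by step:
Bits 00 -> A
Bits 11 -> H
Bits 10 -> C
Bits 10 -> C
Bits 11 -> H
Bits 10 -> C
Bits 01 -> D
Bits 01 -> D


Decoded message: AHCCHCDD


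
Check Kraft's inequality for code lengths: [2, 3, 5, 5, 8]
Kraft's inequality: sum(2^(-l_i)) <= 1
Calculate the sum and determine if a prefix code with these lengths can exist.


Sum = 2^(-2) + 2^(-3) + 2^(-5) + 2^(-5) + 2^(-8)
    = 0.25 + 0.125 + 0.03125 + 0.03125 + 0.00390625
    = 113/256 = 0.44140625
Since 0.44140625 <= 1, Kraft's inequality IS satisfied.
A prefix code with these lengths CAN exist.

Kraft sum = 0.44140625. Satisfied.


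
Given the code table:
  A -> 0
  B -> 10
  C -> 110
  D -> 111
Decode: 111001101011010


Decoding:
111 -> D
0 -> A
0 -> A
110 -> C
10 -> B
110 -> C
10 -> B


Result: DAACBCB


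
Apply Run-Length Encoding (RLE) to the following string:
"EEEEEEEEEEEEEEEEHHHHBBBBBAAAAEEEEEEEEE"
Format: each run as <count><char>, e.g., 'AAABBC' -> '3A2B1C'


Scanning runs left to right:
  i=0: run of 'E' x 16 -> '16E'
  i=16: run of 'H' x 4 -> '4H'
  i=20: run of 'B' x 5 -> '5B'
  i=25: run of 'A' x 4 -> '4A'
  i=29: run of 'E' x 9 -> '9E'

RLE = 16E4H5B4A9E


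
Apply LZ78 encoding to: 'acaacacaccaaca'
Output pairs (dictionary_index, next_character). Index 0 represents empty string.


LZ78 encoding steps:
Dictionary: {0: ''}
Step 1: w='' (idx 0), next='a' -> output (0, 'a'), add 'a' as idx 1
Step 2: w='' (idx 0), next='c' -> output (0, 'c'), add 'c' as idx 2
Step 3: w='a' (idx 1), next='a' -> output (1, 'a'), add 'aa' as idx 3
Step 4: w='c' (idx 2), next='a' -> output (2, 'a'), add 'ca' as idx 4
Step 5: w='ca' (idx 4), next='c' -> output (4, 'c'), add 'cac' as idx 5
Step 6: w='ca' (idx 4), next='a' -> output (4, 'a'), add 'caa' as idx 6
Step 7: w='ca' (idx 4), end of input -> output (4, '')


Encoded: [(0, 'a'), (0, 'c'), (1, 'a'), (2, 'a'), (4, 'c'), (4, 'a'), (4, '')]


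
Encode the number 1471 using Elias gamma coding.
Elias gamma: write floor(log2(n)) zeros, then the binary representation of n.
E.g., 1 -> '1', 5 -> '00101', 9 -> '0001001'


num_bits = floor(log2(1471)) + 1 = 11
leading_zeros = num_bits - 1 = 10
binary(1471) = 10110111111

Elias gamma(1471) = '0000000000' + '10110111111' = 000000000010110111111 (21 bits)


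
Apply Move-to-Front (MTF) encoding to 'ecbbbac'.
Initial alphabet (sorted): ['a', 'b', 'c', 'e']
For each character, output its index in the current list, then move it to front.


MTF encoding:
'e': index 3 in ['a', 'b', 'c', 'e'] -> ['e', 'a', 'b', 'c']
'c': index 3 in ['e', 'a', 'b', 'c'] -> ['c', 'e', 'a', 'b']
'b': index 3 in ['c', 'e', 'a', 'b'] -> ['b', 'c', 'e', 'a']
'b': index 0 in ['b', 'c', 'e', 'a'] -> ['b', 'c', 'e', 'a']
'b': index 0 in ['b', 'c', 'e', 'a'] -> ['b', 'c', 'e', 'a']
'a': index 3 in ['b', 'c', 'e', 'a'] -> ['a', 'b', 'c', 'e']
'c': index 2 in ['a', 'b', 'c', 'e'] -> ['c', 'a', 'b', 'e']


Output: [3, 3, 3, 0, 0, 3, 2]


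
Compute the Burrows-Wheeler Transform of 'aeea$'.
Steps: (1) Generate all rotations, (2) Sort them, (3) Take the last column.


Rotations (sorted):
  0: $aeea -> last char: a
  1: a$aee -> last char: e
  2: aeea$ -> last char: $
  3: ea$ae -> last char: e
  4: eea$a -> last char: a


BWT = ae$ea


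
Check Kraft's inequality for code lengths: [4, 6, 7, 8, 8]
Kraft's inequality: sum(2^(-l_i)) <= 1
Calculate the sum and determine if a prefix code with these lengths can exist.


Sum = 2^(-4) + 2^(-6) + 2^(-7) + 2^(-8) + 2^(-8)
    = 0.0625 + 0.015625 + 0.0078125 + 0.00390625 + 0.00390625
    = 24/256 = 0.09375
Since 0.09375 <= 1, Kraft's inequality IS satisfied.
A prefix code with these lengths CAN exist.

Kraft sum = 0.09375. Satisfied.


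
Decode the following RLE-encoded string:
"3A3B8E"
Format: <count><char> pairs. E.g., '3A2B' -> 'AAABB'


Expanding each <count><char> pair:
  3A -> 'AAA'
  3B -> 'BBB'
  8E -> 'EEEEEEEE'

Decoded = AAABBBEEEEEEEE


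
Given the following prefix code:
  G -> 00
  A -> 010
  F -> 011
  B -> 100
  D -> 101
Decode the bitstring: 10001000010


Decoding step by step:
Bits 100 -> B
Bits 010 -> A
Bits 00 -> G
Bits 010 -> A


Decoded message: BAGA


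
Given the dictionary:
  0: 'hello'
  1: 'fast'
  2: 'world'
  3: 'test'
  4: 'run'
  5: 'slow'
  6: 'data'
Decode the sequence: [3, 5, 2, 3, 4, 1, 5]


Look up each index in the dictionary:
  3 -> 'test'
  5 -> 'slow'
  2 -> 'world'
  3 -> 'test'
  4 -> 'run'
  1 -> 'fast'
  5 -> 'slow'

Decoded: "test slow world test run fast slow"


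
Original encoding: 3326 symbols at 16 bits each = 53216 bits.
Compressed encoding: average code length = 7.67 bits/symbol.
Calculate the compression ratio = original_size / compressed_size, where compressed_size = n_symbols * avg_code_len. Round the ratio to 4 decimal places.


original_size = n_symbols * orig_bits = 3326 * 16 = 53216 bits
compressed_size = n_symbols * avg_code_len = 3326 * 7.67 = 25510.42 bits
ratio = original_size / compressed_size = 53216 / 25510.42 = 2.086

Compression ratio = 2.086


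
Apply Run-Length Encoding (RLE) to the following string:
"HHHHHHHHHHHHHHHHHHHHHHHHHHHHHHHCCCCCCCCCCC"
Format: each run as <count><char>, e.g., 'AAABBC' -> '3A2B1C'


Scanning runs left to right:
  i=0: run of 'H' x 31 -> '31H'
  i=31: run of 'C' x 11 -> '11C'

RLE = 31H11C


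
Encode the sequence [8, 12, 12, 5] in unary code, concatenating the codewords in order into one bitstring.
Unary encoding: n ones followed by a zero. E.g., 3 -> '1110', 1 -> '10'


Encode each number as n ones followed by a terminating 0:
  8 -> 111111110 (9 bits)
  12 -> 1111111111110 (13 bits)
  12 -> 1111111111110 (13 bits)
  5 -> 111110 (6 bits)
Total length = 9 + 13 + 13 + 6 = 41 bits.

Unary([8, 12, 12, 5]) = 11111111011111111111101111111111110111110 (41 bits)


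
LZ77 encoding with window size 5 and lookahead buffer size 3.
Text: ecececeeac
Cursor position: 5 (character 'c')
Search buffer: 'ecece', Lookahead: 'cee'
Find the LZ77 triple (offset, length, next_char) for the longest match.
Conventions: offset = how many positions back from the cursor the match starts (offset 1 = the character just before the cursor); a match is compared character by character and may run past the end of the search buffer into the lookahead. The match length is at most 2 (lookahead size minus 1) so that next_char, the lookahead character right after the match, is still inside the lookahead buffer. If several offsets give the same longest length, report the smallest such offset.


Try each offset into the search buffer:
  offset=1 (pos 4, char 'e'): match length 0
  offset=2 (pos 3, char 'c'): match length 2
  offset=3 (pos 2, char 'e'): match length 0
  offset=4 (pos 1, char 'c'): match length 2
  offset=5 (pos 0, char 'e'): match length 0
Longest match has length 2, found at offsets 2, 4; take the smallest, offset 2.
next_char = character at position 5 + 2 = 7 -> 'e'

Best match: offset=2, length=2 (matching 'ce' starting at position 3)
LZ77 triple: (2, 2, 'e')


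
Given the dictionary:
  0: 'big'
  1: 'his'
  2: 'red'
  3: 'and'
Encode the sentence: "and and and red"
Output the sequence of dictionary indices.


Look up each word in the dictionary:
  'and' -> 3
  'and' -> 3
  'and' -> 3
  'red' -> 2

Encoded: [3, 3, 3, 2]


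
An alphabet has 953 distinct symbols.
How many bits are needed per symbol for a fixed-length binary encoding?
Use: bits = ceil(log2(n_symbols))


log2(953) = 9.8963
Bracket: 2^9 = 512 < 953 <= 2^10 = 1024
So ceil(log2(953)) = 10

bits = ceil(log2(953)) = ceil(9.8963) = 10 bits


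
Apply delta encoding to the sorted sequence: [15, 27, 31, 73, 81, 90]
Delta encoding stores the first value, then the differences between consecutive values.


First value: 15
Deltas:
  27 - 15 = 12
  31 - 27 = 4
  73 - 31 = 42
  81 - 73 = 8
  90 - 81 = 9


Delta encoded: [15, 12, 4, 42, 8, 9]


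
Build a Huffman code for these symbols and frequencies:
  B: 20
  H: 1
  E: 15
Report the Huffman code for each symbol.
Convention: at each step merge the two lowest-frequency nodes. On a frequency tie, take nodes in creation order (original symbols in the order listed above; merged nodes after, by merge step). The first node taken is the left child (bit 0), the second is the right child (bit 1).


Huffman tree construction:
Step 1: Merge H(1) + E(15) = 16
Step 2: Merge (H+E)(16) + B(20) = 36
Read each symbol's code off the tree from the root (left child = 0, right child = 1).

Codes:
  B: 1 (length 1)
  H: 00 (length 2)
  E: 01 (length 2)
Average code length: 52/36 = 1.4444 bits/symbol


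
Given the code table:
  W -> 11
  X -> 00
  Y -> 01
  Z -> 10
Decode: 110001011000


Decoding:
11 -> W
00 -> X
01 -> Y
01 -> Y
10 -> Z
00 -> X


Result: WXYYZX


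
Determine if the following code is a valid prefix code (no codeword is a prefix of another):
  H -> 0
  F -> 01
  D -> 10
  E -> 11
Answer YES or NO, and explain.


Checking each pair (does one codeword prefix another?):
  H='0' vs F='01': prefix -- VIOLATION

NO -- this is NOT a valid prefix code. H (0) is a prefix of F (01).


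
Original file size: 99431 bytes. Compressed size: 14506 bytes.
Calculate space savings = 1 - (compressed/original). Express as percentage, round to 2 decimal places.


ratio = compressed/original = 14506/99431 = 0.14589
savings = 1 - ratio = 1 - 0.14589 = 0.85411
as a percentage: 0.85411 * 100 = 85.41%

Space savings = 1 - 14506/99431 = 85.41%


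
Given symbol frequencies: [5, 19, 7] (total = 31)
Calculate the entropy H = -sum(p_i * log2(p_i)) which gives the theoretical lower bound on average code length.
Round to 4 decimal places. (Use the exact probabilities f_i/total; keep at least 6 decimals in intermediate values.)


Per-symbol terms -p_i * log2(p_i) with p_i = f_i/31:
  p = 5/31 = 0.161290: log2(p) = -2.632268, -p*log2(p) = 0.424559
  p = 19/31 = 0.612903: log2(p) = -0.706269, -p*log2(p) = 0.432874
  p = 7/31 = 0.225806: log2(p) = -2.146841, -p*log2(p) = 0.484771
H = 0.424559 + 0.432874 + 0.484771 = 1.342204

H = 1.3422 bits/symbol


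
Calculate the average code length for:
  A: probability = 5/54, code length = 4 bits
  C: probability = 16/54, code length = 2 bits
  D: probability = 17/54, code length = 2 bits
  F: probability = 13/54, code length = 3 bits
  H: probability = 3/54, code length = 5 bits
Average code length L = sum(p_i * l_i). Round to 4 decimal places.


Weighted contributions p_i * l_i:
  A: (5/54) * 4 = 20/54
  C: (16/54) * 2 = 32/54
  D: (17/54) * 2 = 34/54
  F: (13/54) * 3 = 39/54
  H: (3/54) * 5 = 15/54
Sum = (20 + 32 + 34 + 39 + 15)/54 = 140/54

L = 140/54 = 2.5926 bits/symbol


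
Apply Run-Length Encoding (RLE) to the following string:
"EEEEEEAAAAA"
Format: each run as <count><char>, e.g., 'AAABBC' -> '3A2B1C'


Scanning runs left to right:
  i=0: run of 'E' x 6 -> '6E'
  i=6: run of 'A' x 5 -> '5A'

RLE = 6E5A


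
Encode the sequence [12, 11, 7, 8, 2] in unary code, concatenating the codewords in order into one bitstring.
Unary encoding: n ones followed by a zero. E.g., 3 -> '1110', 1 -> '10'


Encode each number as n ones followed by a terminating 0:
  12 -> 1111111111110 (13 bits)
  11 -> 111111111110 (12 bits)
  7 -> 11111110 (8 bits)
  8 -> 111111110 (9 bits)
  2 -> 110 (3 bits)
Total length = 13 + 12 + 8 + 9 + 3 = 45 bits.

Unary([12, 11, 7, 8, 2]) = 111111111111011111111111011111110111111110110 (45 bits)


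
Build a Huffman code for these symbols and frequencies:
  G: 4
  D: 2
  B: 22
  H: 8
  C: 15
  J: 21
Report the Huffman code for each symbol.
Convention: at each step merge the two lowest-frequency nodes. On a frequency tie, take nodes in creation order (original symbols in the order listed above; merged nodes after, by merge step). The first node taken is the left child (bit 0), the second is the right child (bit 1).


Huffman tree construction:
Step 1: Merge D(2) + G(4) = 6
Step 2: Merge (D+G)(6) + H(8) = 14
Step 3: Merge ((D+G)+H)(14) + C(15) = 29
Step 4: Merge J(21) + B(22) = 43
Step 5: Merge (((D+G)+H)+C)(29) + (J+B)(43) = 72
Read each symbol's code off the tree from the root (left child = 0, right child = 1).

Codes:
  G: 0001 (length 4)
  D: 0000 (length 4)
  B: 11 (length 2)
  H: 001 (length 3)
  C: 01 (length 2)
  J: 10 (length 2)
Average code length: 164/72 = 2.2778 bits/symbol
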